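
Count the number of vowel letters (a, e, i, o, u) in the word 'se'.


Scanning each character of 'se':
  Position 1: 's' -> consonant (running count: 0)
  Position 2: 'e' -> vowel (running count: 1)
Total vowels: 1

1


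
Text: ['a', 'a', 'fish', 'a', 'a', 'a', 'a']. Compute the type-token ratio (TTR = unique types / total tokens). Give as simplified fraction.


Tokens: 7
Unique types: ('a', 'fish') = 2
TTR = 2/7
Already in lowest terms.

2/7


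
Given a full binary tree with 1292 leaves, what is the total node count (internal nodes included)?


Leaf nodes (terminals): 1292
Internal nodes = n - 1 = 1292 - 1 = 1291
Total = leaves + internal = 1292 + 1291 = 2583

2583


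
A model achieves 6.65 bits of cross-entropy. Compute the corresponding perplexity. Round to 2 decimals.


Perplexity formula: PP = 2^H
H = 6.65
PP = 2^6.65
Decompose: 2^6.65 = 2^6 * 2^0.65
2^6 = 64, 2^0.65 ~ 1.5691682
PP ~ 64 * 1.5691682 = 100.4267648
Rounded to 2 decimals: 100.43

100.43


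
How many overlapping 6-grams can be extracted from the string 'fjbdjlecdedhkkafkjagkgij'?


String 'fjbdjlecdedhkkafkjagkgij' has length L = 24.
Number of overlapping n-grams = L - n + 1
Substituting: 24 - 6 + 1 = 19

19


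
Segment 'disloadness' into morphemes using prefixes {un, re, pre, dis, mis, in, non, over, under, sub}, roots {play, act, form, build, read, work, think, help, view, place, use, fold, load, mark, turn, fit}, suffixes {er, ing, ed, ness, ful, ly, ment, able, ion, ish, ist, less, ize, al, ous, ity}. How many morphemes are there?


Segmenting 'disloadness' against the inventory:
  'dis' -> prefix (morpheme 1)
  'load' -> root (morpheme 2)
  'ness' -> suffix (morpheme 3)
Total morphemes: 3

3


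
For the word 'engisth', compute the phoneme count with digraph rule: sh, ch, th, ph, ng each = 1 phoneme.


Parsing 'engisth' greedily, digraphs first:
  'e' -> vowel phoneme (phonemes so far: 1)
  'ng' -> digraph (1 consonant phoneme) (phonemes so far: 2)
  'i' -> vowel phoneme (phonemes so far: 3)
  's' -> consonant phoneme (phonemes so far: 4)
  'th' -> digraph (1 consonant phoneme) (phonemes so far: 5)
Total phonemes: 5

5


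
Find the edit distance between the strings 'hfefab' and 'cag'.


Building DP table for s1='hfefab' (len 6) and s2='cag' (len 3):
       c  a  g
    0  1  2  3
  h 1  1  2  3
  f 2  2  2  3
  e 3  3  3  3
  f 4  4  4  4
  a 5  5  4  5
  b 6  6  5  5
Edit distance = dp[6][3] = 5

5


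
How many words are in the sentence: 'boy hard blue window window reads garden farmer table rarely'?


Counting words by splitting on spaces:
  Word 1: 'boy'
  Word 2: 'hard'
  Word 3: 'blue'
  Word 4: 'window'
  Word 5: 'window'
  Word 6: 'reads'
  Word 7: 'garden'
  Word 8: 'farmer'
  Word 9: 'table'
  Word 10: 'rarely'
Total words: 10

10


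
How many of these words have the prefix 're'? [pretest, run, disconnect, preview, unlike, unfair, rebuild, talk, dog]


Checking each word for prefix 're':
  'pretest' -> no (count: 0)
  'run' -> no (count: 0)
  'disconnect' -> no (count: 0)
  'preview' -> no (count: 0)
  'unlike' -> no (count: 0)
  'unfair' -> no (count: 0)
  'rebuild' -> YES, starts with 're' (count: 1)
  'talk' -> no (count: 1)
  'dog' -> no (count: 1)
Total with prefix 're': 1

1


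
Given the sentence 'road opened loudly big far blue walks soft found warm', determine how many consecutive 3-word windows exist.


Word trigrams from [10] words:
  Trigram 1: (road opened loudly)
  Trigram 2: (opened loudly big)
  Trigram 3: (loudly big far)
  Trigram 4: (big far blue)
  Trigram 5: (far blue walks)
  Trigram 6: (blue walks soft)
  Trigram 7: (walks soft found)
  Trigram 8: (soft found warm)
Total word trigrams: 10 - 2 = 8

8


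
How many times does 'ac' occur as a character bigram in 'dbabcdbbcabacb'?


Scanning 'dbabcdbbcabacb' for bigram 'ac':
  Position 0: 'db' -> no
  Position 1: 'ba' -> no
  Position 2: 'ab' -> no
  Position 3: 'bc' -> no
  Position 4: 'cd' -> no
  Position 5: 'db' -> no
  Position 6: 'bb' -> no
  Position 7: 'bc' -> no
  Position 8: 'ca' -> no
  Position 9: 'ab' -> no
  Position 10: 'ba' -> no
  Position 11: 'ac' -> MATCH
  Position 12: 'cb' -> no
Total matches: 1

1


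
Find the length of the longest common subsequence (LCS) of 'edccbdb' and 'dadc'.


DP table for LCS of 'edccbdb' and 'dadc':
       d  a  d  c
    0  0  0  0  0
  e 0  0  0  0  0
  d 0  1  1  1  1
  c 0  1  1  1  2
  c 0  1  1  1  2
  b 0  1  1  1  2
  d 0  1  1  2  2
  b 0  1  1  2  2
LCS: 'dc'
LCS length = 2

2


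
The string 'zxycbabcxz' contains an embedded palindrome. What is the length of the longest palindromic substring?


Scanning 'zxycbabcxz' for palindromic substrings.
Substring at positions 3-7: 'cbabc'.
Check: reverse('cbabc') = 'cbabc' -> palindrome confirmed.
Neighbouring characters ('y' / 'x') break symmetry, so it cannot extend further.
No longer palindromic substring exists; longest length = 5

5


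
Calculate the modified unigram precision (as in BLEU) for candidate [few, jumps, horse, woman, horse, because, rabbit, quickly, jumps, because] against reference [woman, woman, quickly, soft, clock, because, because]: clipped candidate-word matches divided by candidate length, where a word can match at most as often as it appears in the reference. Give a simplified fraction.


Reference word counts: {'because': 2, 'clock': 1, 'quickly': 1, 'soft': 1, 'woman': 2}
Checking each candidate word (with clipping):
  'few' -> not in reference -> no match (matches: 0)
  'jumps' -> not in reference -> no match (matches: 0)
  'horse' -> not in reference -> no match (matches: 0)
  'woman' -> in reference (ref count 2, used 1/2) -> match (matches: 1)
  'horse' -> not in reference -> no match (matches: 1)
  'because' -> in reference (ref count 2, used 1/2) -> match (matches: 2)
  'rabbit' -> not in reference -> no match (matches: 2)
  'quickly' -> in reference (ref count 1, used 1/1) -> match (matches: 3)
  'jumps' -> not in reference -> no match (matches: 3)
  'because' -> in reference (ref count 2, used 2/2) -> match (matches: 4)
Clipped matches: 4, Candidate length: 10
Precision = 4/10 = 2/5

2/5


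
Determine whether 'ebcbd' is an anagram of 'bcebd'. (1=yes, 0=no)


Sort characters of 'ebcbd': 'bbcde'
Sort characters of 'bcebd': 'bbcde'
Sorted forms match -> they ARE anagrams
Result: 1

1


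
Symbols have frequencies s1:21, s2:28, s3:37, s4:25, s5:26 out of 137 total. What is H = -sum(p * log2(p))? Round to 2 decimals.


Computing entropy H = -sum(p_i * log2(p_i)):
  s1: p = 21/137 = 0.1533, -p*log2(p) = 0.4147
  s2: p = 28/137 = 0.2044, -p*log2(p) = 0.4682
  s3: p = 37/137 = 0.2701, -p*log2(p) = 0.5101
  s4: p = 25/137 = 0.1825, -p*log2(p) = 0.4478
  s5: p = 26/137 = 0.1898, -p*log2(p) = 0.4550
H = sum of terms = 2.2958
Rounded to 2 decimals: 2.30

2.30


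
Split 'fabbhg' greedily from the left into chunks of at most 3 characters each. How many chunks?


'fabbhg' has 6 characters.
Chunking with max size 3:
  Chunk 1: 'fab' (positions 0-2)
  Chunk 2: 'bhg' (positions 3-5)
Total chunks: ceil(6 / 3) = 2

2


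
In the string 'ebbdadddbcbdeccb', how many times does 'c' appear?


Scanning 'ebbdadddbcbdeccb' for 'c':
  Position 9: 'c' -> MATCH (count: 1)
  Position 13: 'c' -> MATCH (count: 2)
  Position 14: 'c' -> MATCH (count: 3)
Total occurrences of 'c': 3

3


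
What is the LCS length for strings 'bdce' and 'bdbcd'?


DP table for LCS of 'bdce' and 'bdbcd':
       b  d  b  c  d
    0  0  0  0  0  0
  b 0  1  1  1  1  1
  d 0  1  2  2  2  2
  c 0  1  2  2  3  3
  e 0  1  2  2  3  3
LCS: 'bdc'
LCS length = 3

3


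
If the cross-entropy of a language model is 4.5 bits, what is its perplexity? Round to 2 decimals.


Perplexity formula: PP = 2^H
H = 4.5
PP = 2^4.5
Decompose: 2^4.5 = 2^4 * 2^0.5 = 2^4 * sqrt(2)
2^4 = 16, sqrt(2) ~ 1.4142136
PP ~ 16 * 1.4142136 = 22.6274176
Rounded to 2 decimals: 22.63

22.63


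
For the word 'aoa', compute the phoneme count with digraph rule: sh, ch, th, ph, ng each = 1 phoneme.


Parsing 'aoa' greedily, digraphs first:
  'a' -> vowel phoneme (phonemes so far: 1)
  'o' -> vowel phoneme (phonemes so far: 2)
  'a' -> vowel phoneme (phonemes so far: 3)
Total phonemes: 3

3


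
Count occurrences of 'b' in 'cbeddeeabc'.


Scanning 'cbeddeeabc' for 'b':
  Position 1: 'b' -> MATCH (count: 1)
  Position 8: 'b' -> MATCH (count: 2)
Total occurrences of 'b': 2

2


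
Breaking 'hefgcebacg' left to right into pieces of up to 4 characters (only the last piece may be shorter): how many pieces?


'hefgcebacg' has 10 characters.
Chunking with max size 4:
  Chunk 1: 'hefg' (positions 0-3)
  Chunk 2: 'ceba' (positions 4-7)
  Chunk 3: 'cg' (positions 8-9)
Total chunks: ceil(10 / 4) = 3

3


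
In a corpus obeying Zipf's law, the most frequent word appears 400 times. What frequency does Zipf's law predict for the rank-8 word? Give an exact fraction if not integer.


Zipf's law: freq(rank) = f1 / rank
f1 = 400, rank = 8
freq = 400 / 8
= 50

50


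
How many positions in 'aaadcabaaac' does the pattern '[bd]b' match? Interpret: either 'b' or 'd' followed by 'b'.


Pattern: [bd]b means either 'b' or 'd' followed by 'b'.
Scanning 'aaadcabaaac' position-by-position:
  Pos 0: window 'aa' -> no
  Pos 1: window 'aa' -> no
  Pos 2: window 'ad' -> no
  Pos 3: window 'dc' -> no
  Pos 4: window 'ca' -> no
  Pos 5: window 'ab' -> no
  Pos 6: window 'ba' -> no
  Pos 7: window 'aa' -> no
  Pos 8: window 'aa' -> no
  Pos 9: window 'ac' -> no
  Pos 10: window 'c' -> no
Total matches: 0

0


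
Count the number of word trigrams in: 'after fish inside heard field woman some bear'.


Word trigrams from [8] words:
  Trigram 1: (after fish inside)
  Trigram 2: (fish inside heard)
  Trigram 3: (inside heard field)
  Trigram 4: (heard field woman)
  Trigram 5: (field woman some)
  Trigram 6: (woman some bear)
Total word trigrams: 8 - 2 = 6

6


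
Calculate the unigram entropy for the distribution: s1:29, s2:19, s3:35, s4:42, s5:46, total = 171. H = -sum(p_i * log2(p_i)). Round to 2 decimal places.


Computing entropy H = -sum(p_i * log2(p_i)):
  s1: p = 29/171 = 0.1696, -p*log2(p) = 0.4341
  s2: p = 19/171 = 0.1111, -p*log2(p) = 0.3522
  s3: p = 35/171 = 0.2047, -p*log2(p) = 0.4684
  s4: p = 42/171 = 0.2456, -p*log2(p) = 0.4975
  s5: p = 46/171 = 0.2690, -p*log2(p) = 0.5096
H = sum of terms = 2.2618
Rounded to 2 decimals: 2.26

2.26


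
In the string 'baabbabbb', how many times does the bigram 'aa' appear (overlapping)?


Scanning 'baabbabbb' for bigram 'aa':
  Position 0: 'ba' -> no
  Position 1: 'aa' -> MATCH
  Position 2: 'ab' -> no
  Position 3: 'bb' -> no
  Position 4: 'ba' -> no
  Position 5: 'ab' -> no
  Position 6: 'bb' -> no
  Position 7: 'bb' -> no
Total matches: 1

1


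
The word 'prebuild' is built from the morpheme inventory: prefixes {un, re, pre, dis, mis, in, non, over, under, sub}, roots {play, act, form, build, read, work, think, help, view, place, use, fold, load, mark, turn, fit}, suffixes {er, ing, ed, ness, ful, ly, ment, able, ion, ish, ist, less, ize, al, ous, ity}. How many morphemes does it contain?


Segmenting 'prebuild' against the inventory:
  'pre' -> prefix (morpheme 1)
  'build' -> root (morpheme 2)
Total morphemes: 2

2


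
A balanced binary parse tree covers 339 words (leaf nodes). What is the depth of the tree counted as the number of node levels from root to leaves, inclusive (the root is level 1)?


In a balanced binary tree with n leaves the deepest leaf is ceil(log2(n)) edges below the root,
so counting node levels inclusive of root and leaves gives ceil(log2(n)) + 1 levels.
log2(339) = 8.4051
ceil(8.4051) = 9
levels = 9 + 1 = 10

10


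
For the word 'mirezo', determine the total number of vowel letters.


Scanning each character of 'mirezo':
  Position 1: 'm' -> consonant (running count: 0)
  Position 2: 'i' -> vowel (running count: 1)
  Position 3: 'r' -> consonant (running count: 1)
  Position 4: 'e' -> vowel (running count: 2)
  Position 5: 'z' -> consonant (running count: 2)
  Position 6: 'o' -> vowel (running count: 3)
Total vowels: 3

3


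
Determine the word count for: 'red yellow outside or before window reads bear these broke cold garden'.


Counting words by splitting on spaces:
  Word 1: 'red'
  Word 2: 'yellow'
  Word 3: 'outside'
  Word 4: 'or'
  Word 5: 'before'
  Word 6: 'window'
  Word 7: 'reads'
  Word 8: 'bear'
  Word 9: 'these'
  Word 10: 'broke'
  Word 11: 'cold'
  Word 12: 'garden'
Total words: 12

12


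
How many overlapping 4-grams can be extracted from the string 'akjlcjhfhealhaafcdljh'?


String 'akjlcjhfhealhaafcdljh' has length L = 21.
Number of overlapping n-grams = L - n + 1
Substituting: 21 - 4 + 1 = 18

18


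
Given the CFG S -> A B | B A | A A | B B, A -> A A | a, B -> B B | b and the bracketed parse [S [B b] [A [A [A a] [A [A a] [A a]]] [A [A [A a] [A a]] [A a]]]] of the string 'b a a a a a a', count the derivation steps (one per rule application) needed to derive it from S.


Every bracketed nonterminal node [X ...] in the tree is produced by exactly one rule application.
Reading the tree off as a leftmost derivation:
  Step 1: S  =>  B A   (applied S -> B A)
  Step 2: B A  =>  b A   (applied B -> b)
  Step 3: b A  =>  b A A   (applied A -> A A)
  Step 4: b A A  =>  b A A A   (applied A -> A A)
  Step 5: b A A A  =>  b a A A   (applied A -> a)
  Step 6: b a A A  =>  b a A A A   (applied A -> A A)
  Step 7: b a A A A  =>  b a a A A   (applied A -> a)
  Step 8: b a a A A  =>  b a a a A   (applied A -> a)
  Step 9: b a a a A  =>  b a a a A A   (applied A -> A A)
  Step 10: b a a a A A  =>  b a a a A A A   (applied A -> A A)
  Step 11: b a a a A A A  =>  b a a a a A A   (applied A -> a)
  Step 12: b a a a a A A  =>  b a a a a a A   (applied A -> a)
  Step 13: b a a a a a A  =>  b a a a a a a   (applied A -> a)
Final yield: b a a a a a a
Total rewrite steps: 13

13


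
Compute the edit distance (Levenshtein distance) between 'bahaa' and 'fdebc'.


Building DP table for s1='bahaa' (len 5) and s2='fdebc' (len 5):
       f  d  e  b  c
    0  1  2  3  4  5
  b 1  1  2  3  3  4
  a 2  2  2  3  4  4
  h 3  3  3  3  4  5
  a 4  4  4  4  4  5
  a 5  5  5  5  5  5
Edit distance = dp[5][5] = 5

5


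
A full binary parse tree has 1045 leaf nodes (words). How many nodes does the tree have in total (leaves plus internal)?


Leaf nodes (terminals): 1045
Internal nodes = n - 1 = 1045 - 1 = 1044
Total = leaves + internal = 1045 + 1044 = 2089

2089


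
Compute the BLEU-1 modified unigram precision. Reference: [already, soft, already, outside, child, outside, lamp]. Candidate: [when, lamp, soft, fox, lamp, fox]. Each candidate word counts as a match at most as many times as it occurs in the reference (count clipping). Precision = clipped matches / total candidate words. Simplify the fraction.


Reference word counts: {'already': 2, 'child': 1, 'lamp': 1, 'outside': 2, 'soft': 1}
Checking each candidate word (with clipping):
  'when' -> not in reference -> no match (matches: 0)
  'lamp' -> in reference (ref count 1, used 1/1) -> match (matches: 1)
  'soft' -> in reference (ref count 1, used 1/1) -> match (matches: 2)
  'fox' -> not in reference -> no match (matches: 2)
  'lamp' -> ref count 1 already used up (1/1) -> clipped, no match (matches: 2)
  'fox' -> not in reference -> no match (matches: 2)
Clipped matches: 2, Candidate length: 6
Precision = 2/6 = 1/3

1/3


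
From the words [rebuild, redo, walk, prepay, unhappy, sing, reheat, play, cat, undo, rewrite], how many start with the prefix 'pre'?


Checking each word for prefix 'pre':
  'rebuild' -> no (count: 0)
  'redo' -> no (count: 0)
  'walk' -> no (count: 0)
  'prepay' -> YES, starts with 'pre' (count: 1)
  'unhappy' -> no (count: 1)
  'sing' -> no (count: 1)
  'reheat' -> no (count: 1)
  'play' -> no (count: 1)
  'cat' -> no (count: 1)
  'undo' -> no (count: 1)
  'rewrite' -> no (count: 1)
Total with prefix 'pre': 1

1


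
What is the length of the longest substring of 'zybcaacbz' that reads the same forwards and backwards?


Scanning 'zybcaacbz' for palindromic substrings.
Substring at positions 2-7: 'bcaacb'.
Check: reverse('bcaacb') = 'bcaacb' -> palindrome confirmed.
Neighbouring characters ('y' / 'z') break symmetry, so it cannot extend further.
No longer palindromic substring exists; longest length = 6

6


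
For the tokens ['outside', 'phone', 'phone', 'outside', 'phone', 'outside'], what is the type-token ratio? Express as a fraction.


Tokens: 6
Unique types: ('outside', 'phone') = 2
TTR = 2/6
Simplify: divide both by 2 -> 1/3
TTR = 1/3

1/3


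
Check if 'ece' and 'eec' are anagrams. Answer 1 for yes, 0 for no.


Sort characters of 'ece': 'cee'
Sort characters of 'eec': 'cee'
Sorted forms match -> they ARE anagrams
Result: 1

1


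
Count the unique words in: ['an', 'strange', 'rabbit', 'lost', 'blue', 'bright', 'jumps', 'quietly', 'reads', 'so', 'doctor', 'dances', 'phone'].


Listing all tokens and tracking unique types:
  Token 1: 'an' -> NEW (unique so far: 1)
  Token 2: 'strange' -> NEW (unique so far: 2)
  Token 3: 'rabbit' -> NEW (unique so far: 3)
  Token 4: 'lost' -> NEW (unique so far: 4)
  Token 5: 'blue' -> NEW (unique so far: 5)
  Token 6: 'bright' -> NEW (unique so far: 6)
  Token 7: 'jumps' -> NEW (unique so far: 7)
  Token 8: 'quietly' -> NEW (unique so far: 8)
  Token 9: 'reads' -> NEW (unique so far: 9)
  Token 10: 'so' -> NEW (unique so far: 10)
  Token 11: 'doctor' -> NEW (unique so far: 11)
  Token 12: 'dances' -> NEW (unique so far: 12)
  Token 13: 'phone' -> NEW (unique so far: 13)
Unique types: ('an', 'blue', 'bright', 'dances', 'doctor', 'jumps', 'lost', 'phone', 'quietly', 'rabbit', 'reads', 'so', 'strange')
Vocabulary size: 13

13


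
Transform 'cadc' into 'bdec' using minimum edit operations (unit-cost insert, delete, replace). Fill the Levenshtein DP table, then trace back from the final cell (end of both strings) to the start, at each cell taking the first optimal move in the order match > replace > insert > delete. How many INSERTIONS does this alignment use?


Edit distance = 3. Backtracking from cell (4, 4) with preference match > replace > insert > delete,
then listing the resulting alignment 'cadc' -> 'bdec' left to right:
  Step 1: replace c->b
  Step 2: replace a->d
  Step 3: replace d->e
  Step 4: keep 'c'
Total insertions: 0

0


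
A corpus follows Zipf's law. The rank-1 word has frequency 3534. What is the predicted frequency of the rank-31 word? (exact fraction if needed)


Zipf's law: freq(rank) = f1 / rank
f1 = 3534, rank = 31
freq = 3534 / 31
= 114

114


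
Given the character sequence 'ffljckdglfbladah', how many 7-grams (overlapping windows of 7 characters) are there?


String 'ffljckdglfbladah' has length L = 16.
Number of overlapping n-grams = L - n + 1
Substituting: 16 - 7 + 1 = 10

10


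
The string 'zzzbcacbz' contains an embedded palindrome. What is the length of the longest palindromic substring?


Scanning 'zzzbcacbz' for palindromic substrings.
Substring at positions 2-8: 'zbcacbz'.
Check: reverse('zbcacbz') = 'zbcacbz' -> palindrome confirmed.
Neighbouring characters ('z' / '-') break symmetry, so it cannot extend further.
No longer palindromic substring exists; longest length = 7

7


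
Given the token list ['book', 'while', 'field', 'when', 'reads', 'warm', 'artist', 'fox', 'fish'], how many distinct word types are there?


Listing all tokens and tracking unique types:
  Token 1: 'book' -> NEW (unique so far: 1)
  Token 2: 'while' -> NEW (unique so far: 2)
  Token 3: 'field' -> NEW (unique so far: 3)
  Token 4: 'when' -> NEW (unique so far: 4)
  Token 5: 'reads' -> NEW (unique so far: 5)
  Token 6: 'warm' -> NEW (unique so far: 6)
  Token 7: 'artist' -> NEW (unique so far: 7)
  Token 8: 'fox' -> NEW (unique so far: 8)
  Token 9: 'fish' -> NEW (unique so far: 9)
Unique types: ('artist', 'book', 'field', 'fish', 'fox', 'reads', 'warm', 'when', 'while')
Vocabulary size: 9

9


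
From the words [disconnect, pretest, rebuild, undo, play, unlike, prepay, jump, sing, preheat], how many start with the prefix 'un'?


Checking each word for prefix 'un':
  'disconnect' -> no (count: 0)
  'pretest' -> no (count: 0)
  'rebuild' -> no (count: 0)
  'undo' -> YES, starts with 'un' (count: 1)
  'play' -> no (count: 1)
  'unlike' -> YES, starts with 'un' (count: 2)
  'prepay' -> no (count: 2)
  'jump' -> no (count: 2)
  'sing' -> no (count: 2)
  'preheat' -> no (count: 2)
Total with prefix 'un': 2

2


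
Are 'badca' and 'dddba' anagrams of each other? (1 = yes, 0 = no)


Sort characters of 'badca': 'aabcd'
Sort characters of 'dddba': 'abddd'
Sorted forms differ -> they are NOT anagrams
Result: 0

0


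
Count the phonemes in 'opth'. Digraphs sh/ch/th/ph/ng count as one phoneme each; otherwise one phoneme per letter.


Parsing 'opth' greedily, digraphs first:
  'o' -> vowel phoneme (phonemes so far: 1)
  'p' -> consonant phoneme (phonemes so far: 2)
  'th' -> digraph (1 consonant phoneme) (phonemes so far: 3)
Total phonemes: 3

3


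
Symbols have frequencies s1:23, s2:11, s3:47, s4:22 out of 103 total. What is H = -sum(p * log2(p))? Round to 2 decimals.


Computing entropy H = -sum(p_i * log2(p_i)):
  s1: p = 23/103 = 0.2233, -p*log2(p) = 0.4830
  s2: p = 11/103 = 0.1068, -p*log2(p) = 0.3446
  s3: p = 47/103 = 0.4563, -p*log2(p) = 0.5165
  s4: p = 22/103 = 0.2136, -p*log2(p) = 0.4757
H = sum of terms = 1.8198
Rounded to 2 decimals: 1.82

1.82


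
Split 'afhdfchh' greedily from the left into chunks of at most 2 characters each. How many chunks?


'afhdfchh' has 8 characters.
Chunking with max size 2:
  Chunk 1: 'af' (positions 0-1)
  Chunk 2: 'hd' (positions 2-3)
  Chunk 3: 'fc' (positions 4-5)
  Chunk 4: 'hh' (positions 6-7)
Total chunks: ceil(8 / 2) = 4

4


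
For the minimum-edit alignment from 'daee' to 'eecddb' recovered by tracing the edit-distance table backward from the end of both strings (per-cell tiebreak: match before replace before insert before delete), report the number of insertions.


Edit distance = 6. Backtracking from cell (4, 6) with preference match > replace > insert > delete,
then listing the resulting alignment 'daee' -> 'eecddb' left to right:
  Step 1: insert 'e' [insertion #1]
  Step 2: insert 'e' [insertion #2]
  Step 3: replace d->c
  Step 4: replace a->d
  Step 5: replace e->d
  Step 6: replace e->b
Total insertions: 2

2


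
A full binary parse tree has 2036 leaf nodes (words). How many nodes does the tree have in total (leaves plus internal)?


Leaf nodes (terminals): 2036
Internal nodes = n - 1 = 2036 - 1 = 2035
Total = leaves + internal = 2036 + 2035 = 4071

4071


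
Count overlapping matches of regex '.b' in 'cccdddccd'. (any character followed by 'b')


Pattern: .b means any character followed by 'b'.
Scanning 'cccdddccd' position-by-position:
  Pos 0: window 'cc' -> no
  Pos 1: window 'cc' -> no
  Pos 2: window 'cd' -> no
  Pos 3: window 'dd' -> no
  Pos 4: window 'dd' -> no
  Pos 5: window 'dc' -> no
  Pos 6: window 'cc' -> no
  Pos 7: window 'cd' -> no
  Pos 8: window 'd' -> no
Total matches: 0

0


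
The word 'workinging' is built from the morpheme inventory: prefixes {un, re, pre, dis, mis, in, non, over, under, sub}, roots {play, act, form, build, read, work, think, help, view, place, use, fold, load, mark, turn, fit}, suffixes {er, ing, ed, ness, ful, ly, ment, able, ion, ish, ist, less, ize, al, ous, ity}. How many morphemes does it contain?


Segmenting 'workinging' against the inventory:
  'work' -> root (morpheme 1)
  'ing' -> suffix (morpheme 2)
  'ing' -> suffix (morpheme 3)
Total morphemes: 3

3


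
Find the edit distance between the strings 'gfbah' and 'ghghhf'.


Building DP table for s1='gfbah' (len 5) and s2='ghghhf' (len 6):
       g  h  g  h  h  f
    0  1  2  3  4  5  6
  g 1  0  1  2  3  4  5
  f 2  1  1  2  3  4  4
  b 3  2  2  2  3  4  5
  a 4  3  3  3  3  4  5
  h 5  4  3  4  3  3  4
Edit distance = dp[5][6] = 4

4


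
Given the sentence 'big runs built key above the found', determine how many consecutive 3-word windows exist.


Word trigrams from [7] words:
  Trigram 1: (big runs built)
  Trigram 2: (runs built key)
  Trigram 3: (built key above)
  Trigram 4: (key above the)
  Trigram 5: (above the found)
Total word trigrams: 7 - 2 = 5

5


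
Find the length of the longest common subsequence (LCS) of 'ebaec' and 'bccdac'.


DP table for LCS of 'ebaec' and 'bccdac':
       b  c  c  d  a  c
    0  0  0  0  0  0  0
  e 0  0  0  0  0  0  0
  b 0  1  1  1  1  1  1
  a 0  1  1  1  1  2  2
  e 0  1  1  1  1  2  2
  c 0  1  2  2  2  2  3
LCS: 'bac'
LCS length = 3

3


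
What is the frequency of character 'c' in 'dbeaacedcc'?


Scanning 'dbeaacedcc' for 'c':
  Position 5: 'c' -> MATCH (count: 1)
  Position 8: 'c' -> MATCH (count: 2)
  Position 9: 'c' -> MATCH (count: 3)
Total occurrences of 'c': 3

3


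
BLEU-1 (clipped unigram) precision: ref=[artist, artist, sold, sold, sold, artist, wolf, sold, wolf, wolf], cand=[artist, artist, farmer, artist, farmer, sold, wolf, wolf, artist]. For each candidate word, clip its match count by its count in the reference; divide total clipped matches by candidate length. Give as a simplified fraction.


Reference word counts: {'artist': 3, 'sold': 4, 'wolf': 3}
Checking each candidate word (with clipping):
  'artist' -> in reference (ref count 3, used 1/3) -> match (matches: 1)
  'artist' -> in reference (ref count 3, used 2/3) -> match (matches: 2)
  'farmer' -> not in reference -> no match (matches: 2)
  'artist' -> in reference (ref count 3, used 3/3) -> match (matches: 3)
  'farmer' -> not in reference -> no match (matches: 3)
  'sold' -> in reference (ref count 4, used 1/4) -> match (matches: 4)
  'wolf' -> in reference (ref count 3, used 1/3) -> match (matches: 5)
  'wolf' -> in reference (ref count 3, used 2/3) -> match (matches: 6)
  'artist' -> ref count 3 already used up (3/3) -> clipped, no match (matches: 6)
Clipped matches: 6, Candidate length: 9
Precision = 6/9 = 2/3

2/3


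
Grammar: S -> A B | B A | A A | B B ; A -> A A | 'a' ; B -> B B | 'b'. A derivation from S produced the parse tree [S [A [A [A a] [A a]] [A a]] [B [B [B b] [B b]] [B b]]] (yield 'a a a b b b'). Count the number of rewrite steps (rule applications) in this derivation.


Every bracketed nonterminal node [X ...] in the tree is produced by exactly one rule application.
Reading the tree off as a leftmost derivation:
  Step 1: S  =>  A B   (applied S -> A B)
  Step 2: A B  =>  A A B   (applied A -> A A)
  Step 3: A A B  =>  A A A B   (applied A -> A A)
  Step 4: A A A B  =>  a A A B   (applied A -> a)
  Step 5: a A A B  =>  a a A B   (applied A -> a)
  Step 6: a a A B  =>  a a a B   (applied A -> a)
  Step 7: a a a B  =>  a a a B B   (applied B -> B B)
  Step 8: a a a B B  =>  a a a B B B   (applied B -> B B)
  Step 9: a a a B B B  =>  a a a b B B   (applied B -> b)
  Step 10: a a a b B B  =>  a a a b b B   (applied B -> b)
  Step 11: a a a b b B  =>  a a a b b b   (applied B -> b)
Final yield: a a a b b b
Total rewrite steps: 11

11


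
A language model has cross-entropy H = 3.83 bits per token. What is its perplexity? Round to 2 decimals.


Perplexity formula: PP = 2^H
H = 3.83
PP = 2^3.83
Decompose: 2^3.83 = 2^3 * 2^0.83
2^3 = 8, 2^0.83 ~ 1.7776854
PP ~ 8 * 1.7776854 = 14.2214832
Rounded to 2 decimals: 14.22

14.22


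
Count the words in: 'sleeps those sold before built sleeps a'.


Counting words by splitting on spaces:
  Word 1: 'sleeps'
  Word 2: 'those'
  Word 3: 'sold'
  Word 4: 'before'
  Word 5: 'built'
  Word 6: 'sleeps'
  Word 7: 'a'
Total words: 7

7


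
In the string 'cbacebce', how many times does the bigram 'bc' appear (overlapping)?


Scanning 'cbacebce' for bigram 'bc':
  Position 0: 'cb' -> no
  Position 1: 'ba' -> no
  Position 2: 'ac' -> no
  Position 3: 'ce' -> no
  Position 4: 'eb' -> no
  Position 5: 'bc' -> MATCH
  Position 6: 'ce' -> no
Total matches: 1

1


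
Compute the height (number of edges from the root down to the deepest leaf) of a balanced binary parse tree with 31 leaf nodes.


In a balanced binary tree with n leaves the deepest leaf is ceil(log2(n)) edges below the root.
log2(31) = 4.9542
ceil(4.9542) = 5
height (edges) = 5

5


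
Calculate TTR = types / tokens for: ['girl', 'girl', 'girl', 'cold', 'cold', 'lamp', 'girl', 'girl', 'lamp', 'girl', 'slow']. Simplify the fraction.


Tokens: 11
Unique types: ('cold', 'girl', 'lamp', 'slow') = 4
TTR = 4/11
Already in lowest terms.

4/11


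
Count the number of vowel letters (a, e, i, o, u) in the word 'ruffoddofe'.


Scanning each character of 'ruffoddofe':
  Position 1: 'r' -> consonant (running count: 0)
  Position 2: 'u' -> vowel (running count: 1)
  Position 3: 'f' -> consonant (running count: 1)
  Position 4: 'f' -> consonant (running count: 1)
  Position 5: 'o' -> vowel (running count: 2)
  Position 6: 'd' -> consonant (running count: 2)
  Position 7: 'd' -> consonant (running count: 2)
  Position 8: 'o' -> vowel (running count: 3)
  Position 9: 'f' -> consonant (running count: 3)
  Position 10: 'e' -> vowel (running count: 4)
Total vowels: 4

4


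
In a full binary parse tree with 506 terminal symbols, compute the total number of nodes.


Leaf nodes (terminals): 506
Internal nodes = n - 1 = 506 - 1 = 505
Total = leaves + internal = 506 + 505 = 1011

1011


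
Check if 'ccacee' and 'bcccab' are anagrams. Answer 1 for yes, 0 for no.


Sort characters of 'ccacee': 'acccee'
Sort characters of 'bcccab': 'abbccc'
Sorted forms differ -> they are NOT anagrams
Result: 0

0


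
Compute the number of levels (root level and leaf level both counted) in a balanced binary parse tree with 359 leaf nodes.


In a balanced binary tree with n leaves the deepest leaf is ceil(log2(n)) edges below the root,
so counting node levels inclusive of root and leaves gives ceil(log2(n)) + 1 levels.
log2(359) = 8.4878
ceil(8.4878) = 9
levels = 9 + 1 = 10

10


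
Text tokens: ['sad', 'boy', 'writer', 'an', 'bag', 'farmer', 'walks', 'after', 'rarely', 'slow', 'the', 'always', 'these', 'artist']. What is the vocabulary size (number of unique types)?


Listing all tokens and tracking unique types:
  Token 1: 'sad' -> NEW (unique so far: 1)
  Token 2: 'boy' -> NEW (unique so far: 2)
  Token 3: 'writer' -> NEW (unique so far: 3)
  Token 4: 'an' -> NEW (unique so far: 4)
  Token 5: 'bag' -> NEW (unique so far: 5)
  Token 6: 'farmer' -> NEW (unique so far: 6)
  Token 7: 'walks' -> NEW (unique so far: 7)
  Token 8: 'after' -> NEW (unique so far: 8)
  Token 9: 'rarely' -> NEW (unique so far: 9)
  Token 10: 'slow' -> NEW (unique so far: 10)
  Token 11: 'the' -> NEW (unique so far: 11)
  Token 12: 'always' -> NEW (unique so far: 12)
  Token 13: 'these' -> NEW (unique so far: 13)
  Token 14: 'artist' -> NEW (unique so far: 14)
Unique types: ('after', 'always', 'an', 'artist', 'bag', 'boy', 'farmer', 'rarely', 'sad', 'slow', 'the', 'these', 'walks', 'writer')
Vocabulary size: 14

14


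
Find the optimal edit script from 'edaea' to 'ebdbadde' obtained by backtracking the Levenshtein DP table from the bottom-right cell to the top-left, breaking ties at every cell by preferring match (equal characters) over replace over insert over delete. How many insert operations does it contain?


Edit distance = 5. Backtracking from cell (5, 8) with preference match > replace > insert > delete,
then listing the resulting alignment 'edaea' -> 'ebdbadde' left to right:
  Step 1: keep 'e'
  Step 2: insert 'b' [insertion #1]
  Step 3: keep 'd'
  Step 4: insert 'b' [insertion #2]
  Step 5: keep 'a'
  Step 6: insert 'd' [insertion #3]
  Step 7: replace e->d
  Step 8: replace a->e
Total insertions: 3

3


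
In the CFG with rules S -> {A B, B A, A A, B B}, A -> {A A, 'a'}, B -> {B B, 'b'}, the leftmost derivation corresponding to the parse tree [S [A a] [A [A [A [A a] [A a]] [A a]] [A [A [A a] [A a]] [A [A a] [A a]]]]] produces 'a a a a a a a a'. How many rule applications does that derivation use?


Every bracketed nonterminal node [X ...] in the tree is produced by exactly one rule application.
Reading the tree off as a leftmost derivation:
  Step 1: S  =>  A A   (applied S -> A A)
  Step 2: A A  =>  a A   (applied A -> a)
  Step 3: a A  =>  a A A   (applied A -> A A)
  Step 4: a A A  =>  a A A A   (applied A -> A A)
  Step 5: a A A A  =>  a A A A A   (applied A -> A A)
  Step 6: a A A A A  =>  a a A A A   (applied A -> a)
  Step 7: a a A A A  =>  a a a A A   (applied A -> a)
  Step 8: a a a A A  =>  a a a a A   (applied A -> a)
  Step 9: a a a a A  =>  a a a a A A   (applied A -> A A)
  Step 10: a a a a A A  =>  a a a a A A A   (applied A -> A A)
  Step 11: a a a a A A A  =>  a a a a a A A   (applied A -> a)
  Step 12: a a a a a A A  =>  a a a a a a A   (applied A -> a)
  Step 13: a a a a a a A  =>  a a a a a a A A   (applied A -> A A)
  Step 14: a a a a a a A A  =>  a a a a a a a A   (applied A -> a)
  Step 15: a a a a a a a A  =>  a a a a a a a a   (applied A -> a)
Final yield: a a a a a a a a
Total rewrite steps: 15

15


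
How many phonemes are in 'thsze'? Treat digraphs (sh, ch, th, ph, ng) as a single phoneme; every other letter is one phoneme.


Parsing 'thsze' greedily, digraphs first:
  'th' -> digraph (1 consonant phoneme) (phonemes so far: 1)
  's' -> consonant phoneme (phonemes so far: 2)
  'z' -> consonant phoneme (phonemes so far: 3)
  'e' -> vowel phoneme (phonemes so far: 4)
Total phonemes: 4

4


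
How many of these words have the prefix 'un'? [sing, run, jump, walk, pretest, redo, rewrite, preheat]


Checking each word for prefix 'un':
  'sing' -> no (count: 0)
  'run' -> no (count: 0)
  'jump' -> no (count: 0)
  'walk' -> no (count: 0)
  'pretest' -> no (count: 0)
  'redo' -> no (count: 0)
  'rewrite' -> no (count: 0)
  'preheat' -> no (count: 0)
Total with prefix 'un': 0

0


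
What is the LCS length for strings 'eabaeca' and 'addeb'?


DP table for LCS of 'eabaeca' and 'addeb':
       a  d  d  e  b
    0  0  0  0  0  0
  e 0  0  0  0  1  1
  a 0  1  1  1  1  1
  b 0  1  1  1  1  2
  a 0  1  1  1  1  2
  e 0  1  1  1  2  2
  c 0  1  1  1  2  2
  a 0  1  1  1  2  2
LCS: 'eb'
LCS length = 2

2


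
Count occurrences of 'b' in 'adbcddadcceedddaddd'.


Scanning 'adbcddadcceedddaddd' for 'b':
  Position 2: 'b' -> MATCH (count: 1)
Total occurrences of 'b': 1

1


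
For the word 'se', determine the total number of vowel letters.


Scanning each character of 'se':
  Position 1: 's' -> consonant (running count: 0)
  Position 2: 'e' -> vowel (running count: 1)
Total vowels: 1

1


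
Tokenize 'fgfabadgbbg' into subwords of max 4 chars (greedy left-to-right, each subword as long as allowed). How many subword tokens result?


'fgfabadgbbg' has 11 characters.
Chunking with max size 4:
  Chunk 1: 'fgfa' (positions 0-3)
  Chunk 2: 'badg' (positions 4-7)
  Chunk 3: 'bbg' (positions 8-10)
Total chunks: ceil(11 / 4) = 3

3


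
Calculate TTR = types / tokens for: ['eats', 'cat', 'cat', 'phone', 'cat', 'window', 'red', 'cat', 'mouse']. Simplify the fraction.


Tokens: 9
Unique types: ('cat', 'eats', 'mouse', 'phone', 'red', 'window') = 6
TTR = 6/9
Simplify: divide both by 3 -> 2/3
TTR = 2/3

2/3


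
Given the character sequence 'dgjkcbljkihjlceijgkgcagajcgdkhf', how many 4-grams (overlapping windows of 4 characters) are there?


String 'dgjkcbljkihjlceijgkgcagajcgdkhf' has length L = 31.
Number of overlapping n-grams = L - n + 1
Substituting: 31 - 4 + 1 = 28

28


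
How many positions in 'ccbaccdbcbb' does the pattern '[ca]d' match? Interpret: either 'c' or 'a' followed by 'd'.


Pattern: [ca]d means either 'c' or 'a' followed by 'd'.
Scanning 'ccbaccdbcbb' position-by-position:
  Pos 0: window 'cc' -> no
  Pos 1: window 'cb' -> no
  Pos 2: window 'ba' -> no
  Pos 3: window 'ac' -> no
  Pos 4: window 'cc' -> no
  Pos 5: window 'cd' -> MATCH
  Pos 6: window 'db' -> no
  Pos 7: window 'bc' -> no
  Pos 8: window 'cb' -> no
  Pos 9: window 'bb' -> no
  Pos 10: window 'b' -> no
Total matches: 1

1


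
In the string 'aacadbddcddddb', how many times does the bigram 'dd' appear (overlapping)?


Scanning 'aacadbddcddddb' for bigram 'dd':
  Position 0: 'aa' -> no
  Position 1: 'ac' -> no
  Position 2: 'ca' -> no
  Position 3: 'ad' -> no
  Position 4: 'db' -> no
  Position 5: 'bd' -> no
  Position 6: 'dd' -> MATCH
  Position 7: 'dc' -> no
  Position 8: 'cd' -> no
  Position 9: 'dd' -> MATCH
  Position 10: 'dd' -> MATCH
  Position 11: 'dd' -> MATCH
  Position 12: 'db' -> no
Total matches: 4

4


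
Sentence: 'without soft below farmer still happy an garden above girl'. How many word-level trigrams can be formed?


Word trigrams from [10] words:
  Trigram 1: (without soft below)
  Trigram 2: (soft below farmer)
  Trigram 3: (below farmer still)
  Trigram 4: (farmer still happy)
  Trigram 5: (still happy an)
  Trigram 6: (happy an garden)
  Trigram 7: (an garden above)
  Trigram 8: (garden above girl)
Total word trigrams: 10 - 2 = 8

8


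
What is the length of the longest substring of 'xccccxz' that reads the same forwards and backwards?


Scanning 'xccccxz' for palindromic substrings.
Substring at positions 0-5: 'xccccx'.
Check: reverse('xccccx') = 'xccccx' -> palindrome confirmed.
Neighbouring characters ('-' / 'z') break symmetry, so it cannot extend further.
No longer palindromic substring exists; longest length = 6

6


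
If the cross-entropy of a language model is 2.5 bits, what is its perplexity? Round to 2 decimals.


Perplexity formula: PP = 2^H
H = 2.5
PP = 2^2.5
Decompose: 2^2.5 = 2^2 * 2^0.5 = 2^2 * sqrt(2)
2^2 = 4, sqrt(2) ~ 1.4142136
PP ~ 4 * 1.4142136 = 5.6568544
Rounded to 2 decimals: 5.66

5.66


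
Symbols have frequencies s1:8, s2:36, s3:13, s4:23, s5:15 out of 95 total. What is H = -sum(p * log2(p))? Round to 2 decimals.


Computing entropy H = -sum(p_i * log2(p_i)):
  s1: p = 8/95 = 0.0842, -p*log2(p) = 0.3006
  s2: p = 36/95 = 0.3789, -p*log2(p) = 0.5305
  s3: p = 13/95 = 0.1368, -p*log2(p) = 0.3927
  s4: p = 23/95 = 0.2421, -p*log2(p) = 0.4954
  s5: p = 15/95 = 0.1579, -p*log2(p) = 0.4205
H = sum of terms = 2.1397
Rounded to 2 decimals: 2.14

2.14


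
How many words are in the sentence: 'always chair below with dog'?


Counting words by splitting on spaces:
  Word 1: 'always'
  Word 2: 'chair'
  Word 3: 'below'
  Word 4: 'with'
  Word 5: 'dog'
Total words: 5

5


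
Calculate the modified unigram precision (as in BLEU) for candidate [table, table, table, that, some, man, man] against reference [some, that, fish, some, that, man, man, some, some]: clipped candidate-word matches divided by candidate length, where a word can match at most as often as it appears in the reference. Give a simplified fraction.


Reference word counts: {'fish': 1, 'man': 2, 'some': 4, 'that': 2}
Checking each candidate word (with clipping):
  'table' -> not in reference -> no match (matches: 0)
  'table' -> not in reference -> no match (matches: 0)
  'table' -> not in reference -> no match (matches: 0)
  'that' -> in reference (ref count 2, used 1/2) -> match (matches: 1)
  'some' -> in reference (ref count 4, used 1/4) -> match (matches: 2)
  'man' -> in reference (ref count 2, used 1/2) -> match (matches: 3)
  'man' -> in reference (ref count 2, used 2/2) -> match (matches: 4)
Clipped matches: 4, Candidate length: 7
Precision = 4/7

4/7


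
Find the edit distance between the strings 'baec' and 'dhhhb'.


Building DP table for s1='baec' (len 4) and s2='dhhhb' (len 5):
       d  h  h  h  b
    0  1  2  3  4  5
  b 1  1  2  3  4  4
  a 2  2  2  3  4  5
  e 3  3  3  3  4  5
  c 4  4  4  4  4  5
Edit distance = dp[4][5] = 5

5


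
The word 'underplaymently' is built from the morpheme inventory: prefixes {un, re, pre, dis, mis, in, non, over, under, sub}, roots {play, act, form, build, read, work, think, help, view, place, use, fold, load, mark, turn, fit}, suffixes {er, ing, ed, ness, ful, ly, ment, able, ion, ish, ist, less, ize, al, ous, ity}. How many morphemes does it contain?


Segmenting 'underplaymently' against the inventory:
  'under' -> prefix (morpheme 1)
  'play' -> root (morpheme 2)
  'ment' -> suffix (morpheme 3)
  'ly' -> suffix (morpheme 4)
Total morphemes: 4

4
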